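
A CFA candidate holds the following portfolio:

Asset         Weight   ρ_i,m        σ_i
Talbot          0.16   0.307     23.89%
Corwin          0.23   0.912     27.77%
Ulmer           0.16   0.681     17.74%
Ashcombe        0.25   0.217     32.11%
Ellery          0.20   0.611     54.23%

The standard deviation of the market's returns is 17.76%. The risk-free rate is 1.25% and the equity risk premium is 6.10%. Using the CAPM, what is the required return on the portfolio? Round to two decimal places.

β_Talbot = 0.307 × 23.89% / 17.76% = 0.4130
β_Corwin = 0.912 × 27.77% / 17.76% = 1.4260
β_Ulmer = 0.681 × 17.74% / 17.76% = 0.6802
β_Ashcombe = 0.217 × 32.11% / 17.76% = 0.3923
β_Ellery = 0.611 × 54.23% / 17.76% = 1.8657
β_P = Σ w_i β_i = 0.16×0.4130 + 0.23×1.4260 + 0.16×0.6802 + 0.25×0.3923 + 0.20×1.8657 = 0.9741
E(R_P) = R_f + β_P × MRP = 1.25% + 0.9741 × 6.10% = 7.19%

7.19%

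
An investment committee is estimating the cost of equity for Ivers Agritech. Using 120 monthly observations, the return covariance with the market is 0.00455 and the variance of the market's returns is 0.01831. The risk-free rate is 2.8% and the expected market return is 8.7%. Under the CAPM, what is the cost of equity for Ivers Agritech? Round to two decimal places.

β = Cov(R_i, R_m) / Var(R_m) = 0.00455 / 0.01831 = 0.2485
MRP = 8.7% − 2.8% = 5.90%
E(R) = R_f + β × MRP = 2.8% + 0.2485 × 5.9% = 4.27%

4.27%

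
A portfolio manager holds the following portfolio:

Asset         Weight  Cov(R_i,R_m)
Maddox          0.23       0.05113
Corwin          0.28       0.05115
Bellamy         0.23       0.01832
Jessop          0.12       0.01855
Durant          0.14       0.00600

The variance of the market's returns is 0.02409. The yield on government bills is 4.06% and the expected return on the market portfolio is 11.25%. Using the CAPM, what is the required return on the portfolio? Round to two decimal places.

β_Maddox = 0.05113 / 0.02409 = 2.1225
β_Corwin = 0.05115 / 0.02409 = 2.1233
β_Bellamy = 0.01832 / 0.02409 = 0.7605
β_Jessop = 0.01855 / 0.02409 = 0.7700
β_Durant = 0.00600 / 0.02409 = 0.2491
β_P = Σ w_i β_i = 0.23×2.1225 + 0.28×2.1233 + 0.23×0.7605 + 0.12×0.7700 + 0.14×0.2491 = 1.3849
MRP = 11.25% − 4.06% = 7.19%
E(R_P) = R_f + β_P × MRP = 4.06% + 1.3849 × 7.19% = 14.02%

14.02%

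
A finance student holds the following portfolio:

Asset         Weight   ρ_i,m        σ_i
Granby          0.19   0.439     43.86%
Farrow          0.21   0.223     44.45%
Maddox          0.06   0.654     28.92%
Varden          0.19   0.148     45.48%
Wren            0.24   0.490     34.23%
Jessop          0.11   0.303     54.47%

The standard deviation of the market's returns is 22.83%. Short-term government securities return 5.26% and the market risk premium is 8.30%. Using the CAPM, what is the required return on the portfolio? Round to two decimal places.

10.35%

β_Granby = 0.439 × 43.86% / 22.83% = 0.8434
β_Farrow = 0.223 × 44.45% / 22.83% = 0.4342
β_Maddox = 0.654 × 28.92% / 22.83% = 0.8285
β_Varden = 0.148 × 45.48% / 22.83% = 0.2948
β_Wren = 0.490 × 34.23% / 22.83% = 0.7347
β_Jessop = 0.303 × 54.47% / 22.83% = 0.7229
β_P = Σ w_i β_i = 0.19×0.8434 + 0.21×0.4342 + 0.06×0.8285 + 0.19×0.2948 + 0.24×0.7347 + 0.11×0.7229 = 0.6130
E(R_P) = R_f + β_P × MRP = 5.26% + 0.6130 × 8.30% = 10.35%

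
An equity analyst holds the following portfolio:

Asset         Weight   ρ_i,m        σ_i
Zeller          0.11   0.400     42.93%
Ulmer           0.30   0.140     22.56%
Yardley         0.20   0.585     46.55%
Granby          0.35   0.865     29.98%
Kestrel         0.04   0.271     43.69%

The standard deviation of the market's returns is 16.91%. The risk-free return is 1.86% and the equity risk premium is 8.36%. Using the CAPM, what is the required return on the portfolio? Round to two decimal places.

β_Zeller = 0.400 × 42.93% / 16.91% = 1.0155
β_Ulmer = 0.140 × 22.56% / 16.91% = 0.1868
β_Yardley = 0.585 × 46.55% / 16.91% = 1.6104
β_Granby = 0.865 × 29.98% / 16.91% = 1.5336
β_Kestrel = 0.271 × 43.69% / 16.91% = 0.7002
β_P = Σ w_i β_i = 0.11×1.0155 + 0.30×0.1868 + 0.20×1.6104 + 0.35×1.5336 + 0.04×0.7002 = 1.0546
E(R_P) = R_f + β_P × MRP = 1.86% + 1.0546 × 8.36% = 10.68%

10.68%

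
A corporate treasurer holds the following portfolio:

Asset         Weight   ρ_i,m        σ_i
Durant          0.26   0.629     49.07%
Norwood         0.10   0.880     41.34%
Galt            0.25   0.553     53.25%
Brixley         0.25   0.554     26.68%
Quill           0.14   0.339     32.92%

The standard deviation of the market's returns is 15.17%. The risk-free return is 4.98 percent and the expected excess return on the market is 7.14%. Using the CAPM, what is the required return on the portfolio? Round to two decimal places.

16.41%

β_Durant = 0.629 × 49.07% / 15.17% = 2.0346
β_Norwood = 0.880 × 41.34% / 15.17% = 2.3981
β_Galt = 0.553 × 53.25% / 15.17% = 1.9412
β_Brixley = 0.554 × 26.68% / 15.17% = 0.9743
β_Quill = 0.339 × 32.92% / 15.17% = 0.7357
β_P = Σ w_i β_i = 0.26×2.0346 + 0.10×2.3981 + 0.25×1.9412 + 0.25×0.9743 + 0.14×0.7357 = 1.6007
E(R_P) = R_f + β_P × MRP = 4.98% + 1.6007 × 7.14% = 16.41%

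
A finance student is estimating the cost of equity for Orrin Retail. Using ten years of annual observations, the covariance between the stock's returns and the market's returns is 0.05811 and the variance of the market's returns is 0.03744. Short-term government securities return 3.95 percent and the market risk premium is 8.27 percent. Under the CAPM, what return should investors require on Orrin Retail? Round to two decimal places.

16.79%

β = Cov(R_i, R_m) / Var(R_m) = 0.05811 / 0.03744 = 1.5521
E(R) = R_f + β × MRP = 3.95% + 1.5521 × 8.27% = 16.79%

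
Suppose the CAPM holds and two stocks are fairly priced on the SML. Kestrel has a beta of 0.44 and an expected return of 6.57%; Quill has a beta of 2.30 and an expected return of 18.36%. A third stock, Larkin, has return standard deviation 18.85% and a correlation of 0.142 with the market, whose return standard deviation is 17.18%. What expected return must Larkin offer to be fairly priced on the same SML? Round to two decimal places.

MRP = (18.36% − 6.57%) / (2.30 − 0.44) = 6.3387%
R_f = 6.57% − 0.44 × 6.3387% = 3.7810%
β_Larkin = ρ·σ_i/σ_m = 0.142 × 18.85 / 17.18 = 0.1558
E(R_Larkin) = R_f + β × MRP = 3.7810% + 0.1558 × 6.3387% = 4.77%

4.77%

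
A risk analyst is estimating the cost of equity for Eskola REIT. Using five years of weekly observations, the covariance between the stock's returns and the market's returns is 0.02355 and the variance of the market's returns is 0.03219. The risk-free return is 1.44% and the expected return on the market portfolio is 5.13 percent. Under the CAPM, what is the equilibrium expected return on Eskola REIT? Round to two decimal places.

β = Cov(R_i, R_m) / Var(R_m) = 0.02355 / 0.03219 = 0.7316
MRP = 5.13% − 1.44% = 3.69%
E(R) = R_f + β × MRP = 1.44% + 0.7316 × 3.69% = 4.14%

4.14%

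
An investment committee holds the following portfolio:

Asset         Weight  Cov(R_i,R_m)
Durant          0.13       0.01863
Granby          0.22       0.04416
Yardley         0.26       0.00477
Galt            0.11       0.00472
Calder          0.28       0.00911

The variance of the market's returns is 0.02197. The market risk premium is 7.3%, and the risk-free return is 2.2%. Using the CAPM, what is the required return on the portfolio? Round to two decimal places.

β_Durant = 0.01863 / 0.02197 = 0.8480
β_Granby = 0.04416 / 0.02197 = 2.0100
β_Yardley = 0.00477 / 0.02197 = 0.2171
β_Galt = 0.00472 / 0.02197 = 0.2148
β_Calder = 0.00911 / 0.02197 = 0.4147
β_P = Σ w_i β_i = 0.13×0.8480 + 0.22×2.0100 + 0.26×0.2171 + 0.11×0.2148 + 0.28×0.4147 = 0.7486
E(R_P) = R_f + β_P × MRP = 2.2% + 0.7486 × 7.3% = 7.66%

7.66%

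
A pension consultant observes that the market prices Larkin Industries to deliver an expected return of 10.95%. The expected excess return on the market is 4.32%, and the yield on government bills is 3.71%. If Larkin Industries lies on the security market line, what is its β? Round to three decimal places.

1.676

β = (E(R) − R_f) / MRP = (10.95% − 3.71%) / 4.32% = 7.24% / 4.32% = 1.676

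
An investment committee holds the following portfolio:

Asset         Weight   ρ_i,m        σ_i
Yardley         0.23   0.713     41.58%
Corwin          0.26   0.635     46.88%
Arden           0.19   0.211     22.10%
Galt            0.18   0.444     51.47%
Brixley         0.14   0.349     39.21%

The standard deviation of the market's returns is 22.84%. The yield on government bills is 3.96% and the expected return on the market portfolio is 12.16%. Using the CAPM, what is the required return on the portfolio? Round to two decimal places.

11.67%

β_Yardley = 0.713 × 41.58% / 22.84% = 1.2980
β_Corwin = 0.635 × 46.88% / 22.84% = 1.3034
β_Arden = 0.211 × 22.10% / 22.84% = 0.2042
β_Galt = 0.444 × 51.47% / 22.84% = 1.0006
β_Brixley = 0.349 × 39.21% / 22.84% = 0.5991
β_P = Σ w_i β_i = 0.23×1.2980 + 0.26×1.3034 + 0.19×0.2042 + 0.18×1.0006 + 0.14×0.5991 = 0.9402
MRP = 12.16% − 3.96% = 8.20%
E(R_P) = R_f + β_P × MRP = 3.96% + 0.9402 × 8.20% = 11.67%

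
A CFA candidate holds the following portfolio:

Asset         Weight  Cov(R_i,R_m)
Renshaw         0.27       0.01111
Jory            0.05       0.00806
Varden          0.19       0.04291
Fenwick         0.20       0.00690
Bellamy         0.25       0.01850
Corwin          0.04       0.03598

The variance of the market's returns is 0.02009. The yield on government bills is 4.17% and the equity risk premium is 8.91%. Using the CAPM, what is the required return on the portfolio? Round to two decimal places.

12.60%

β_Renshaw = 0.01111 / 0.02009 = 0.5530
β_Jory = 0.00806 / 0.02009 = 0.4012
β_Varden = 0.04291 / 0.02009 = 2.1359
β_Fenwick = 0.00690 / 0.02009 = 0.3435
β_Bellamy = 0.01850 / 0.02009 = 0.9209
β_Corwin = 0.03598 / 0.02009 = 1.7909
β_P = Σ w_i β_i = 0.27×0.5530 + 0.05×0.4012 + 0.19×2.1359 + 0.20×0.3435 + 0.25×0.9209 + 0.04×1.7909 = 0.9458
E(R_P) = R_f + β_P × MRP = 4.17% + 0.9458 × 8.91% = 12.60%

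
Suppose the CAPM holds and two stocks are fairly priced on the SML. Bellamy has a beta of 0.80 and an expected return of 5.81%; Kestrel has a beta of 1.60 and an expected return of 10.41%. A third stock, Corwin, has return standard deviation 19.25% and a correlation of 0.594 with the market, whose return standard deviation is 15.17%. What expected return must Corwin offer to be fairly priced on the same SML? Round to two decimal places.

MRP = (10.41% − 5.81%) / (1.60 − 0.80) = 5.7500%
R_f = 5.81% − 0.80 × 5.7500% = 1.2100%
β_Corwin = ρ·σ_i/σ_m = 0.594 × 19.25 / 15.17 = 0.7538
E(R_Corwin) = R_f + β × MRP = 1.2100% + 0.7538 × 5.7500% = 5.54%

5.54%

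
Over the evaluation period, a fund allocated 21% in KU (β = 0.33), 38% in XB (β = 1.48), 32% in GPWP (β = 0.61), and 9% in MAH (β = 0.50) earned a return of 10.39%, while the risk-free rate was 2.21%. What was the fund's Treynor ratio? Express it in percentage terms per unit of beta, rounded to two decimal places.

β_P = 0.21×0.33 + 0.38×1.48 + 0.32×0.61 + 0.09×0.50 = 0.8719
Treynor = (R_P − R_f) / β_P = (10.39% − 2.21%) / 0.8719 = 8.18% / 0.8719 = 9.38%

9.38%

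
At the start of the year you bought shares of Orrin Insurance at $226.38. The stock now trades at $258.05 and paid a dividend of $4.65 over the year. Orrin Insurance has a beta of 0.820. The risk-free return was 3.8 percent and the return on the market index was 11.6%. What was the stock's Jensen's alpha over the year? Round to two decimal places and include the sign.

Realised HPR = (P1 + D1 − P0) / P0 = (258.05 + 4.65 − 226.38) / 226.38 = 36.32 / 226.38 = 16.0438%
MRP = 11.6% − 3.8% = 7.80%
CAPM required = R_f + β·MRP = 3.8% + 0.820 × 7.8% = 10.1960%
α = realised − required = 16.0438% − 10.1960% = +5.85%

+5.85%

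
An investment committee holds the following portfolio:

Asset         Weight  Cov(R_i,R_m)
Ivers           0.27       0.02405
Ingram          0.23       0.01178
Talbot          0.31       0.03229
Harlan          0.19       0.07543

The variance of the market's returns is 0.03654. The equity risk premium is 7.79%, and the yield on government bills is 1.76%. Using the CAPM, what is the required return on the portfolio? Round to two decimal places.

β_Ivers = 0.02405 / 0.03654 = 0.6582
β_Ingram = 0.01178 / 0.03654 = 0.3224
β_Talbot = 0.03229 / 0.03654 = 0.8837
β_Harlan = 0.07543 / 0.03654 = 2.0643
β_P = Σ w_i β_i = 0.27×0.6582 + 0.23×0.3224 + 0.31×0.8837 + 0.19×2.0643 = 0.9180
E(R_P) = R_f + β_P × MRP = 1.76% + 0.9180 × 7.79% = 8.91%

8.91%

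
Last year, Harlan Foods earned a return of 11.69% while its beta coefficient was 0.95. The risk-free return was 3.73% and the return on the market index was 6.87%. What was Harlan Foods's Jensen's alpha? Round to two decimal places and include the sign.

Market excess return = 6.87% − 3.73% = 3.14%
CAPM benchmark = R_f + β(R_m − R_f) = 3.73% + 0.95 × 3.14% = 6.7130%
α = actual − benchmark = 11.69% − 6.7130% = +4.98%

+4.98%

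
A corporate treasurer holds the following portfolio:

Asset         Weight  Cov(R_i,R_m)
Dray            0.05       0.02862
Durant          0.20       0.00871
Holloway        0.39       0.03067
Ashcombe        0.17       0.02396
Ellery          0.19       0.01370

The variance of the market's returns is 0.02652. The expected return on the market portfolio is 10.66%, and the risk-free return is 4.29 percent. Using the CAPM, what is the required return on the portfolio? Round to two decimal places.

9.53%

β_Dray = 0.02862 / 0.02652 = 1.0792
β_Durant = 0.00871 / 0.02652 = 0.3284
β_Holloway = 0.03067 / 0.02652 = 1.1565
β_Ashcombe = 0.02396 / 0.02652 = 0.9035
β_Ellery = 0.01370 / 0.02652 = 0.5166
β_P = Σ w_i β_i = 0.05×1.0792 + 0.20×0.3284 + 0.39×1.1565 + 0.17×0.9035 + 0.19×0.5166 = 0.8224
MRP = 10.66% − 4.29% = 6.37%
E(R_P) = R_f + β_P × MRP = 4.29% + 0.8224 × 6.37% = 9.53%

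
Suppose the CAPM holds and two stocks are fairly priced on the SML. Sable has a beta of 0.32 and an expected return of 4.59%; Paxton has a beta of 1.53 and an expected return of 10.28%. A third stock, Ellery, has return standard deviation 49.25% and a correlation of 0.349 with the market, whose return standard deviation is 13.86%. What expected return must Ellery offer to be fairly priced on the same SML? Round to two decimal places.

8.92%

MRP = (10.28% − 4.59%) / (1.53 − 0.32) = 4.7025%
R_f = 4.59% − 0.32 × 4.7025% = 3.0852%
β_Ellery = ρ·σ_i/σ_m = 0.349 × 49.25 / 13.86 = 1.2401
E(R_Ellery) = R_f + β × MRP = 3.0852% + 1.2401 × 4.7025% = 8.92%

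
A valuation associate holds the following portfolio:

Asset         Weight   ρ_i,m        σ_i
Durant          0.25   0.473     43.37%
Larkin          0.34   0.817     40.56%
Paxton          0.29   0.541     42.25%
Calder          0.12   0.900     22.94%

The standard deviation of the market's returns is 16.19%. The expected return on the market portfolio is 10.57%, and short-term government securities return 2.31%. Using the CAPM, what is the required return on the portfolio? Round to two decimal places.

15.32%

β_Durant = 0.473 × 43.37% / 16.19% = 1.2671
β_Larkin = 0.817 × 40.56% / 16.19% = 2.0468
β_Paxton = 0.541 × 42.25% / 16.19% = 1.4118
β_Calder = 0.900 × 22.94% / 16.19% = 1.2752
β_P = Σ w_i β_i = 0.25×1.2671 + 0.34×2.0468 + 0.29×1.4118 + 0.12×1.2752 = 1.5751
MRP = 10.57% − 2.31% = 8.26%
E(R_P) = R_f + β_P × MRP = 2.31% + 1.5751 × 8.26% = 15.32%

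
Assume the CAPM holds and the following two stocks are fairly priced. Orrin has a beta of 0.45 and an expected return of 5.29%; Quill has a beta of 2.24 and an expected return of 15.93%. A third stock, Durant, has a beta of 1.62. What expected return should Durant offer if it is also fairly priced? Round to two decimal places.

12.24%

MRP (SML slope) = (15.93% − 5.29%) / (2.24 − 0.45) = 10.64% / 1.79 = 5.9441%
R_f (intercept) = 5.29% − 0.45 × 5.9441% = 2.6152%
E(R_Durant) = R_f + β × MRP = 2.6152% + 1.62 × 5.9441% = 12.24%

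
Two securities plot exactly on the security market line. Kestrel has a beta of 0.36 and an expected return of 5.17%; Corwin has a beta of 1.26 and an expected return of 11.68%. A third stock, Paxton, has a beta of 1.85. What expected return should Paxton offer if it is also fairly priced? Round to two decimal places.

15.95%

MRP (SML slope) = (11.68% − 5.17%) / (1.26 − 0.36) = 6.51% / 0.90 = 7.2333%
R_f (intercept) = 5.17% − 0.36 × 7.2333% = 2.5660%
E(R_Paxton) = R_f + β × MRP = 2.5660% + 1.85 × 7.2333% = 15.95%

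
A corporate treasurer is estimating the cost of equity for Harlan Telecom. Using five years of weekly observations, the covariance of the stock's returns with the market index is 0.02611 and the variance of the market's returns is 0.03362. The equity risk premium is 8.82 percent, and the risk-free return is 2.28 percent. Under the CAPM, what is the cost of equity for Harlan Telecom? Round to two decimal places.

β = Cov(R_i, R_m) / Var(R_m) = 0.02611 / 0.03362 = 0.7766
E(R) = R_f + β × MRP = 2.28% + 0.7766 × 8.82% = 9.13%

9.13%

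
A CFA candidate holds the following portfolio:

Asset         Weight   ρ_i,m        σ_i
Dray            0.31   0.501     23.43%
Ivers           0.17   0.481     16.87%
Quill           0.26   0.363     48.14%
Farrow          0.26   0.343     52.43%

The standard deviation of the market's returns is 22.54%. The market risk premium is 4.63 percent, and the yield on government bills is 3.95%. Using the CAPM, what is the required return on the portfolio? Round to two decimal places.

β_Dray = 0.501 × 23.43% / 22.54% = 0.5208
β_Ivers = 0.481 × 16.87% / 22.54% = 0.3600
β_Quill = 0.363 × 48.14% / 22.54% = 0.7753
β_Farrow = 0.343 × 52.43% / 22.54% = 0.7978
β_P = Σ w_i β_i = 0.31×0.5208 + 0.17×0.3600 + 0.26×0.7753 + 0.26×0.7978 = 0.6317
E(R_P) = R_f + β_P × MRP = 3.95% + 0.6317 × 4.63% = 6.87%

6.87%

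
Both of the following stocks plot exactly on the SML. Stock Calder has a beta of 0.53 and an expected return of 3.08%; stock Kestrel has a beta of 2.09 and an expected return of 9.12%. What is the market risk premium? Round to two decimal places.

3.87%

Both satisfy E(R) = R_f + β·MRP, so the slope of the SML is
MRP = (9.12% − 3.08%) / (2.09 − 0.53) = 6.04% / 1.56 = 3.8718%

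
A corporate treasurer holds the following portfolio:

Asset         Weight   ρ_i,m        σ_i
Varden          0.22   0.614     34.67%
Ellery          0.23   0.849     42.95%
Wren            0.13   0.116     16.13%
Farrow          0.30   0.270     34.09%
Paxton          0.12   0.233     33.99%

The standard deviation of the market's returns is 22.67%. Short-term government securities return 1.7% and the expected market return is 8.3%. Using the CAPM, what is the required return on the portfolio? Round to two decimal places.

β_Varden = 0.614 × 34.67% / 22.67% = 0.9390
β_Ellery = 0.849 × 42.95% / 22.67% = 1.6085
β_Wren = 0.116 × 16.13% / 22.67% = 0.0825
β_Farrow = 0.270 × 34.09% / 22.67% = 0.4060
β_Paxton = 0.233 × 33.99% / 22.67% = 0.3493
β_P = Σ w_i β_i = 0.22×0.9390 + 0.23×1.6085 + 0.13×0.0825 + 0.30×0.4060 + 0.12×0.3493 = 0.7510
MRP = 8.3% − 1.7% = 6.60%
E(R_P) = R_f + β_P × MRP = 1.7% + 0.7510 × 6.6% = 6.66%

6.66%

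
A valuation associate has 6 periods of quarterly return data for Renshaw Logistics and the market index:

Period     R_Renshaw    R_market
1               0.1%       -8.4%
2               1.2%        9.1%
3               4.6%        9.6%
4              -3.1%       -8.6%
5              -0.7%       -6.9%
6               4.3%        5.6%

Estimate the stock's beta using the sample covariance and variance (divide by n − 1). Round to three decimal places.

Mean R_i = (0.1 + 1.2 + 4.6 − 3.1 − 0.7 + 4.3) / 6 = 1.0667%
Mean R_m = (-8.4 + 9.1 + 9.6 − 8.6 − 6.9 + 5.6) / 6 = 0.0667%
Σ(R_i − R̄_i)(R_m − R̄_m) = 109.3833  ⇒  Cov = 109.3833 / 5 = 21.8767
Σ(R_m − R̄_m)² = 398.4333  ⇒  Var(R_m) = 398.4333 / 5 = 79.6867
β = Cov / Var(R_m) = 21.8767 / 79.6867 = 0.2745

0.275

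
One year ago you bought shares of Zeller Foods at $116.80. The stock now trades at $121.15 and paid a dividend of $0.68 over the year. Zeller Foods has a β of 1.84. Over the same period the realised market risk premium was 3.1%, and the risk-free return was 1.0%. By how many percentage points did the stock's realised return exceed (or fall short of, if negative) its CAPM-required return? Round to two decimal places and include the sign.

Realised HPR = (P1 + D1 − P0) / P0 = (121.15 + 0.68 − 116.80) / 116.80 = 5.03 / 116.80 = 4.3065%
CAPM required = R_f + β·MRP = 1.0% + 1.84 × 3.1% = 6.7040%
α = realised − required = 4.3065% − 6.7040% = -2.40%

-2.40%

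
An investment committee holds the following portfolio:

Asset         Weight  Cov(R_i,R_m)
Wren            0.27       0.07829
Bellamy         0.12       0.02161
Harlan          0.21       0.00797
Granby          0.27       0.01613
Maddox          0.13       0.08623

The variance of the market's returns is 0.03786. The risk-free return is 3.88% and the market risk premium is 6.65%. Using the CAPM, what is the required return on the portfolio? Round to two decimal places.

β_Wren = 0.07829 / 0.03786 = 2.0679
β_Bellamy = 0.02161 / 0.03786 = 0.5708
β_Harlan = 0.00797 / 0.03786 = 0.2105
β_Granby = 0.01613 / 0.03786 = 0.4260
β_Maddox = 0.08623 / 0.03786 = 2.2776
β_P = Σ w_i β_i = 0.27×2.0679 + 0.12×0.5708 + 0.21×0.2105 + 0.27×0.4260 + 0.13×2.2776 = 1.0821
E(R_P) = R_f + β_P × MRP = 3.88% + 1.0821 × 6.65% = 11.08%

11.08%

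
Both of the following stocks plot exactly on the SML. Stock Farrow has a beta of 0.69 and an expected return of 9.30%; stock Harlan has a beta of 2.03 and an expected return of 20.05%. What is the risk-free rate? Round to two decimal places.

Both satisfy E(R) = R_f + β·MRP, so the slope of the SML is
MRP = (20.05% − 9.30%) / (2.03 − 0.69) = 10.75% / 1.34 = 8.0224%
R_f = E(R_Farrow) − β_Farrow·MRP = 9.30% − 0.69 × 8.0224% = 3.7645%

3.76%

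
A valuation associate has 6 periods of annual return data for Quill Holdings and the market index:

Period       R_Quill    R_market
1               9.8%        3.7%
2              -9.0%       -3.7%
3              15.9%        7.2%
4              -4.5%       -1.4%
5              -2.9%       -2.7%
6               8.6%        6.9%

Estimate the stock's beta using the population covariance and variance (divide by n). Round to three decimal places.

Mean R_i = (9.8 − 9.0 + 15.9 − 4.5 − 2.9 + 8.6) / 6 = 2.9833%
Mean R_m = (3.7 − 3.7 + 7.2 − 1.4 − 2.7 + 6.9) / 6 = 1.6667%
Σ(R_i − R̄_i)(R_m − R̄_m) = 227.6767  ⇒  Cov = 227.6767 / 6 = 37.9461
Σ(R_m − R̄_m)² = 119.4133  ⇒  Var(R_m) = 119.4133 / 6 = 19.9022
β = Cov / Var(R_m) = 37.9461 / 19.9022 = 1.9066

1.907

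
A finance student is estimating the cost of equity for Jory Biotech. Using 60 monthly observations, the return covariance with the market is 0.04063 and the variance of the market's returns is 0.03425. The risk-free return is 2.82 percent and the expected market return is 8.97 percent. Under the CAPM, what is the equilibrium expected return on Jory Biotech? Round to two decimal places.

β = Cov(R_i, R_m) / Var(R_m) = 0.04063 / 0.03425 = 1.1863
MRP = 8.97% − 2.82% = 6.15%
E(R) = R_f + β × MRP = 2.82% + 1.1863 × 6.15% = 10.12%

10.12%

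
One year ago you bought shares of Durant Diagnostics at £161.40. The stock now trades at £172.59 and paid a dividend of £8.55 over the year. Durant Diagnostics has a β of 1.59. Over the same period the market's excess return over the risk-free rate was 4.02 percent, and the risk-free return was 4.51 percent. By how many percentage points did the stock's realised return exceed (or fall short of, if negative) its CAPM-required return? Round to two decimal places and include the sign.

Realised HPR = (P1 + D1 − P0) / P0 = (172.59 + 8.55 − 161.40) / 161.40 = 19.74 / 161.40 = 12.2305%
CAPM required = R_f + β·MRP = 4.51% + 1.59 × 4.02% = 10.9018%
α = realised − required = 12.2305% − 10.9018% = +1.33%

+1.33%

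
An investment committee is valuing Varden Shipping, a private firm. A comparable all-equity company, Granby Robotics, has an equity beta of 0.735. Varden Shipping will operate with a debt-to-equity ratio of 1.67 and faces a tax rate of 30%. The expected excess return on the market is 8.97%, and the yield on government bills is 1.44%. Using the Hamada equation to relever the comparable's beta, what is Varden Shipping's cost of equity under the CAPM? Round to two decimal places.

β_L = β_U × [1 + (1 − t)(D/E)] = 0.735 × [1 + (1 − 0.30) × 1.67]
    = 0.735 × [1 + 0.70 × 1.67] = 0.735 × 2.1690 = 1.5942
E(R) = R_f + β_L × MRP = 1.44% + 1.5942 × 8.97% = 15.74%

15.74%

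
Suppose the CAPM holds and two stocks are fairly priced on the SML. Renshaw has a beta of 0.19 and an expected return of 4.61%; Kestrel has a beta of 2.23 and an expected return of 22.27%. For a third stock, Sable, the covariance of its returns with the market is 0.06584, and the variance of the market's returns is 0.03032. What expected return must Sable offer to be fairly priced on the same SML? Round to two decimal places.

MRP = (22.27% − 4.61%) / (2.23 − 0.19) = 8.6569%
R_f = 4.61% − 0.19 × 8.6569% = 2.9652%
β_Sable = Cov / Var(R_m) = 0.06584 / 0.03032 = 2.1715
E(R_Sable) = R_f + β × MRP = 2.9652% + 2.1715 × 8.6569% = 21.76%

21.76%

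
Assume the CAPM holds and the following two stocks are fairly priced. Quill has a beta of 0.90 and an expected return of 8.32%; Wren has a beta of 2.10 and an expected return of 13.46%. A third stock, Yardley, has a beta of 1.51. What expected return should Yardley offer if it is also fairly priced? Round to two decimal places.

10.93%

MRP (SML slope) = (13.46% − 8.32%) / (2.10 − 0.90) = 5.14% / 1.20 = 4.2833%
R_f (intercept) = 8.32% − 0.90 × 4.2833% = 4.4650%
E(R_Yardley) = R_f + β × MRP = 4.4650% + 1.51 × 4.2833% = 10.93%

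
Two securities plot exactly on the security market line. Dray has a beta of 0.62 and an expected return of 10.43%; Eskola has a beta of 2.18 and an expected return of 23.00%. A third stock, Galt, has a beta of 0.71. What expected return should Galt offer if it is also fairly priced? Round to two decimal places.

11.16%

MRP (SML slope) = (23.00% − 10.43%) / (2.18 − 0.62) = 12.57% / 1.56 = 8.0577%
R_f (intercept) = 10.43% − 0.62 × 8.0577% = 5.4342%
E(R_Galt) = R_f + β × MRP = 5.4342% + 0.71 × 8.0577% = 11.16%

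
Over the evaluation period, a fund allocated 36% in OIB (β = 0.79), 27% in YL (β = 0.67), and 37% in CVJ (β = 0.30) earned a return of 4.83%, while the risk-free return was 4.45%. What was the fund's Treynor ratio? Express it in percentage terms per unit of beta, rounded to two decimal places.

0.66%

β_P = 0.36×0.79 + 0.27×0.67 + 0.37×0.30 = 0.5763
Treynor = (R_P − R_f) / β_P = (4.83% − 4.45%) / 0.5763 = 0.38% / 0.5763 = 0.66%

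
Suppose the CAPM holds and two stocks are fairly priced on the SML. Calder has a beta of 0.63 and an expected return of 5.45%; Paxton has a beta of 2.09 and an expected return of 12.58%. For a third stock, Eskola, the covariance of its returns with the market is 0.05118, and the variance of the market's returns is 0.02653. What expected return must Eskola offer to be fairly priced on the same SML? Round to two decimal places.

MRP = (12.58% − 5.45%) / (2.09 − 0.63) = 4.8836%
R_f = 5.45% − 0.63 × 4.8836% = 2.3733%
β_Eskola = Cov / Var(R_m) = 0.05118 / 0.02653 = 1.9291
E(R_Eskola) = R_f + β × MRP = 2.3733% + 1.9291 × 4.8836% = 11.79%

11.79%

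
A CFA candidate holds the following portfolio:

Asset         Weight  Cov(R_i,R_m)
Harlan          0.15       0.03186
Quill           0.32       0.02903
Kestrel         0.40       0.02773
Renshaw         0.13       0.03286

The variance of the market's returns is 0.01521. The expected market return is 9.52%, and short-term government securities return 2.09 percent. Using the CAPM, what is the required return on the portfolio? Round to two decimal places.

16.47%

β_Harlan = 0.03186 / 0.01521 = 2.0947
β_Quill = 0.02903 / 0.01521 = 1.9086
β_Kestrel = 0.02773 / 0.01521 = 1.8231
β_Renshaw = 0.03286 / 0.01521 = 2.1604
β_P = Σ w_i β_i = 0.15×2.0947 + 0.32×1.9086 + 0.40×1.8231 + 0.13×2.1604 = 1.9350
MRP = 9.52% − 2.09% = 7.43%
E(R_P) = R_f + β_P × MRP = 2.09% + 1.9350 × 7.43% = 16.47%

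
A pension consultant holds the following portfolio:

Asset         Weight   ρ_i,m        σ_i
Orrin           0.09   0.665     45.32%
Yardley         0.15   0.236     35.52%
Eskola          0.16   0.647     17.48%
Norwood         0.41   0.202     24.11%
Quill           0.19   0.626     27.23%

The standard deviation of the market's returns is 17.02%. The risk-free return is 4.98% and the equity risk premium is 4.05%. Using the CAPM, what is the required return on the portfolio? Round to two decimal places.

β_Orrin = 0.665 × 45.32% / 17.02% = 1.7707
β_Yardley = 0.236 × 35.52% / 17.02% = 0.4925
β_Eskola = 0.647 × 17.48% / 17.02% = 0.6645
β_Norwood = 0.202 × 24.11% / 17.02% = 0.2861
β_Quill = 0.626 × 27.23% / 17.02% = 1.0015
β_P = Σ w_i β_i = 0.09×1.7707 + 0.15×0.4925 + 0.16×0.6645 + 0.41×0.2861 + 0.19×1.0015 = 0.6471
E(R_P) = R_f + β_P × MRP = 4.98% + 0.6471 × 4.05% = 7.60%

7.60%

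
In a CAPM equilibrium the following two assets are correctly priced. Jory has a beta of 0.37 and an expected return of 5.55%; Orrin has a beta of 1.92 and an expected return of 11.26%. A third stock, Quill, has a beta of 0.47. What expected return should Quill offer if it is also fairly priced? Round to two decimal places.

MRP (SML slope) = (11.26% − 5.55%) / (1.92 − 0.37) = 5.71% / 1.55 = 3.6839%
R_f (intercept) = 5.55% − 0.37 × 3.6839% = 4.1870%
E(R_Quill) = R_f + β × MRP = 4.1870% + 0.47 × 3.6839% = 5.92%

5.92%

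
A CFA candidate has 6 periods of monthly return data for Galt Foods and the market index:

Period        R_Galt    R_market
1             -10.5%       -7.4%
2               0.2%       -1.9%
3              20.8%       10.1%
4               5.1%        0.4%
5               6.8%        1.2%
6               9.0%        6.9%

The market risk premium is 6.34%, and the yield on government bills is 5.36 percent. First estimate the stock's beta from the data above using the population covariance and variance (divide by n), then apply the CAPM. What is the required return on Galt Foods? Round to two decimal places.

Mean R_i = (-10.5 + 0.2 + 20.8 + 5.1 + 6.8 + 9.0) / 6 = 5.2333%
Mean R_m = (-7.4 − 1.9 + 10.1 + 0.4 + 1.2 + 6.9) / 6 = 1.5500%
Σ(R_i − R̄_i)(R_m − R̄_m) = 311.0300  ⇒  Cov = 311.0300 / 6 = 51.8383
Σ(R_m − R̄_m)² = 195.1750  ⇒  Var(R_m) = 195.1750 / 6 = 32.5292
β = Cov / Var(R_m) = 51.8383 / 32.5292 = 1.5936
E(R) = R_f + β × MRP = 5.36% + 1.5936 × 6.34% = 15.46%

15.46%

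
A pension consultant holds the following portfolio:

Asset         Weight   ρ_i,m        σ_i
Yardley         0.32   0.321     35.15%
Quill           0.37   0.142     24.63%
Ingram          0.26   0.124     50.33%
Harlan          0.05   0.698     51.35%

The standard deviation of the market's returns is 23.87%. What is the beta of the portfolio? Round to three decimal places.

β_Yardley = 0.321 × 35.15% / 23.87% = 0.4727
β_Quill = 0.142 × 24.63% / 23.87% = 0.1465
β_Ingram = 0.124 × 50.33% / 23.87% = 0.2615
β_Harlan = 0.698 × 51.35% / 23.87% = 1.5016
β_P = Σ w_i β_i = 0.32×0.4727 + 0.37×0.1465 + 0.26×0.2615 + 0.05×1.5016 = 0.3485

0.349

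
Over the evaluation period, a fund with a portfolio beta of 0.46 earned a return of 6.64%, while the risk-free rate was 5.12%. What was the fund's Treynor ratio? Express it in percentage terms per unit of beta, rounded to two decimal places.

Treynor = (R_P − R_f) / β_P = (6.64% − 5.12%) / 0.4600 = 1.52% / 0.4600 = 3.30%

3.30%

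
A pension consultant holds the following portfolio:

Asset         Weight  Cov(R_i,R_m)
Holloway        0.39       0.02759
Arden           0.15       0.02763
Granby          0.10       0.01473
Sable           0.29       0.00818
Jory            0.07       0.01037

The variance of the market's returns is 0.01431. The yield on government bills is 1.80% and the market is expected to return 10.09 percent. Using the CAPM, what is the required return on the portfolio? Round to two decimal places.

β_Holloway = 0.02759 / 0.01431 = 1.9280
β_Arden = 0.02763 / 0.01431 = 1.9308
β_Granby = 0.01473 / 0.01431 = 1.0294
β_Sable = 0.00818 / 0.01431 = 0.5716
β_Jory = 0.01037 / 0.01431 = 0.7247
β_P = Σ w_i β_i = 0.39×1.9280 + 0.15×1.9308 + 0.10×1.0294 + 0.29×0.5716 + 0.07×0.7247 = 1.3610
MRP = 10.09% − 1.80% = 8.29%
E(R_P) = R_f + β_P × MRP = 1.80% + 1.3610 × 8.29% = 13.08%

13.08%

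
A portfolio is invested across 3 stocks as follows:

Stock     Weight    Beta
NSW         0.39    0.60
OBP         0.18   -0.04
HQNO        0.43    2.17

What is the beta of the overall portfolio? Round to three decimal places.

β_P = Σ w_i β_i = 0.39×0.60 + 0.18×-0.04 + 0.43×2.17 = 1.1599

1.160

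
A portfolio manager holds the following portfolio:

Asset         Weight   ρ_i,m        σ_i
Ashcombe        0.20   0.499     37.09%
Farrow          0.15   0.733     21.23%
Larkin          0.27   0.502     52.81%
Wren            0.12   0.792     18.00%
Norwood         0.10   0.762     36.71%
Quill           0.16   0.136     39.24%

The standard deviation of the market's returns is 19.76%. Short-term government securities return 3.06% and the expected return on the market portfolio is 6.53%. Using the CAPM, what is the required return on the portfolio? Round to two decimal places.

β_Ashcombe = 0.499 × 37.09% / 19.76% = 0.9366
β_Farrow = 0.733 × 21.23% / 19.76% = 0.7875
β_Larkin = 0.502 × 52.81% / 19.76% = 1.3416
β_Wren = 0.792 × 18.00% / 19.76% = 0.7215
β_Norwood = 0.762 × 36.71% / 19.76% = 1.4156
β_Quill = 0.136 × 39.24% / 19.76% = 0.2701
β_P = Σ w_i β_i = 0.20×0.9366 + 0.15×0.7875 + 0.27×1.3416 + 0.12×0.7215 + 0.10×1.4156 + 0.16×0.2701 = 0.9390
MRP = 6.53% − 3.06% = 3.47%
E(R_P) = R_f + β_P × MRP = 3.06% + 0.9390 × 3.47% = 6.32%

6.32%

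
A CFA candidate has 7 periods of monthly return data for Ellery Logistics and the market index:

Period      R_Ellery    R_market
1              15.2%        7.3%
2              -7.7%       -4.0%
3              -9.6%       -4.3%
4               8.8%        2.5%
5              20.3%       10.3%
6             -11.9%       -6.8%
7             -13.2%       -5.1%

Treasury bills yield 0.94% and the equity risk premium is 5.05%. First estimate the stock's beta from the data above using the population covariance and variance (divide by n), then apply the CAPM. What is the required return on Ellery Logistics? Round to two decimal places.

11.37%

Mean R_i = (15.2 − 7.7 − 9.6 + 8.8 + 20.3 − 11.9 − 13.2) / 7 = 0.2714%
Mean R_m = (7.3 − 4.0 − 4.3 + 2.5 + 10.3 − 6.8 − 5.1) / 7 = -0.0143%
Σ(R_i − R̄_i)(R_m − R̄_m) = 562.3971  ⇒  Cov = 562.3971 / 7 = 80.3424
Σ(R_m − R̄_m)² = 272.3686  ⇒  Var(R_m) = 272.3686 / 7 = 38.9098
β = Cov / Var(R_m) = 80.3424 / 38.9098 = 2.0648
E(R) = R_f + β × MRP = 0.94% + 2.0648 × 5.05% = 11.37%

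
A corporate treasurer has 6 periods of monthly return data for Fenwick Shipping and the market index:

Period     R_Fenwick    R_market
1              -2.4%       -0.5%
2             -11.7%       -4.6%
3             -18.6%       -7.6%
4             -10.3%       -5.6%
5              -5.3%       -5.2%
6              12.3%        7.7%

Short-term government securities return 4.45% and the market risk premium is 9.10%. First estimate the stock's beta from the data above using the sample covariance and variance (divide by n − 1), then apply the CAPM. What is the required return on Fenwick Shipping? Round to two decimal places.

Mean R_i = (-2.4 − 11.7 − 18.6 − 10.3 − 5.3 + 12.3) / 6 = -6.0000%
Mean R_m = (-0.5 − 4.6 − 7.6 − 5.6 − 5.2 + 7.7) / 6 = -2.6333%
Σ(R_i − R̄_i)(R_m − R̄_m) = 281.5300  ⇒  Cov = 281.5300 / 5 = 56.3060
Σ(R_m − R̄_m)² = 155.2533  ⇒  Var(R_m) = 155.2533 / 5 = 31.0507
β = Cov / Var(R_m) = 56.3060 / 31.0507 = 1.8134
E(R) = R_f + β × MRP = 4.45% + 1.8134 × 9.10% = 20.95%

20.95%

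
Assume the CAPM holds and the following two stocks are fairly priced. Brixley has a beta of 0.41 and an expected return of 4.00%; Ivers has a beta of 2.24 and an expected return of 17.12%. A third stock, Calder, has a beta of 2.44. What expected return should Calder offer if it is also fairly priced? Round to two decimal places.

MRP (SML slope) = (17.12% − 4.00%) / (2.24 − 0.41) = 13.12% / 1.83 = 7.1694%
R_f (intercept) = 4.00% − 0.41 × 7.1694% = 1.0605%
E(R_Calder) = R_f + β × MRP = 1.0605% + 2.44 × 7.1694% = 18.55%

18.55%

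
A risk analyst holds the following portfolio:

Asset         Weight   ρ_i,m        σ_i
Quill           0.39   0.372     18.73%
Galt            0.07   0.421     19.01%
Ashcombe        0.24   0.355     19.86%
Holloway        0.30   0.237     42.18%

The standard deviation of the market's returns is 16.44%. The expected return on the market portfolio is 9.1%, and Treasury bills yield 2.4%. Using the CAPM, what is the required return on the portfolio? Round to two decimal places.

5.65%

β_Quill = 0.372 × 18.73% / 16.44% = 0.4238
β_Galt = 0.421 × 19.01% / 16.44% = 0.4868
β_Ashcombe = 0.355 × 19.86% / 16.44% = 0.4289
β_Holloway = 0.237 × 42.18% / 16.44% = 0.6081
β_P = Σ w_i β_i = 0.39×0.4238 + 0.07×0.4868 + 0.24×0.4289 + 0.30×0.6081 = 0.4847
MRP = 9.1% − 2.4% = 6.70%
E(R_P) = R_f + β_P × MRP = 2.4% + 0.4847 × 6.7% = 5.65%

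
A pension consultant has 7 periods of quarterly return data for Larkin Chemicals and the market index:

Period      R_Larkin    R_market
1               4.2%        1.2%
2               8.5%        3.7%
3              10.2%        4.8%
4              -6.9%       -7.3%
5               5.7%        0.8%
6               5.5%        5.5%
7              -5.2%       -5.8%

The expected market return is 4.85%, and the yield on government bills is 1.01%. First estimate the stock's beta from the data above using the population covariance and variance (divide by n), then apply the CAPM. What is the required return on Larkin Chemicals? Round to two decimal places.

5.77%

Mean R_i = (4.2 + 8.5 + 10.2 − 6.9 + 5.7 + 5.5 − 5.2) / 7 = 3.1429%
Mean R_m = (1.2 + 3.7 + 4.8 − 7.3 + 0.8 + 5.5 − 5.8) / 7 = 0.4143%
Σ(R_i − R̄_i)(R_m − R̄_m) = 191.6757  ⇒  Cov = 191.6757 / 7 = 27.3822
Σ(R_m − R̄_m)² = 154.7886  ⇒  Var(R_m) = 154.7886 / 7 = 22.1127
β = Cov / Var(R_m) = 27.3822 / 22.1127 = 1.2383
MRP = 4.85% − 1.01% = 3.84%
E(R) = R_f + β × MRP = 1.01% + 1.2383 × 3.84% = 5.77%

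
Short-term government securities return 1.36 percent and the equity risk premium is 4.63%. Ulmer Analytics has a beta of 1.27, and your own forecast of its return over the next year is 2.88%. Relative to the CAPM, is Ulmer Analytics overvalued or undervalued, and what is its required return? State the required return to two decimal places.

Overvalued; required return 7.24%

Required return = R_f + β·MRP = 1.36% + 1.27 × 4.63% = 7.24%
Forecast 2.88% < required 7.24% → the stock plots below the SML → overvalued.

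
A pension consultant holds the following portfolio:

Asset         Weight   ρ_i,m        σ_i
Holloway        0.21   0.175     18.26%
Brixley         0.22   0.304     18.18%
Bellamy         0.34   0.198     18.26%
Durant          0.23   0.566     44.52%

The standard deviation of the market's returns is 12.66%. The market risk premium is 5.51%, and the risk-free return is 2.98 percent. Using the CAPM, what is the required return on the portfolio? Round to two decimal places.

β_Holloway = 0.175 × 18.26% / 12.66% = 0.2524
β_Brixley = 0.304 × 18.18% / 12.66% = 0.4365
β_Bellamy = 0.198 × 18.26% / 12.66% = 0.2856
β_Durant = 0.566 × 44.52% / 12.66% = 1.9904
β_P = Σ w_i β_i = 0.21×0.2524 + 0.22×0.4365 + 0.34×0.2856 + 0.23×1.9904 = 0.7039
E(R_P) = R_f + β_P × MRP = 2.98% + 0.7039 × 5.51% = 6.86%

6.86%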